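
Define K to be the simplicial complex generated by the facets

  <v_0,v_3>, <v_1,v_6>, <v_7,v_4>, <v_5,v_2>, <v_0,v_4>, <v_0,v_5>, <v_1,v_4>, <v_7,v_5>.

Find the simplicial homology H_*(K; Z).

Order the vertices as v_0 < v_1 < v_2 < v_3 < v_4 < v_5 < v_6 < v_7. Listing each simplex with vertices in this order, K has dimension 1 with simplices:

  0-simplices (8): [v_0], [v_1], [v_2], [v_3], [v_4], [v_5], [v_6], [v_7]
  1-simplices (8): [v_0,v_3], [v_0,v_4], [v_0,v_5], [v_1,v_4], [v_1,v_6], [v_2,v_5], [v_4,v_7], [v_5,v_7]

so the chain groups are C_0 ≅ Z^8, C_1 ≅ Z^8.

Boundary ∂_1: C_1 → C_0 maps an edge to its endpoints' difference, ∂[p,q] = q − p. For instance
  ∂[v_2,v_5] = [v_5] − [v_2].
The 8×8 boundary matrix has rank 7 and Smith normal form diag(1,1,1,1,1,1,1).

Now H_k = ker ∂_k / im ∂_{k+1}, so:

  H_0: rank C_0 − rank ∂_1 = 8 − 7 = 1, and the invariant factors of ∂_1 are all 1, so H_0 ≅ Z.
  H_1: rank ker ∂_1 − rank ∂_2 = (8 − 7) − 0 = 1, and there is no ∂_2, so H_1 ≅ Z.

H_0 ≅ Z,  H_1 ≅ Z.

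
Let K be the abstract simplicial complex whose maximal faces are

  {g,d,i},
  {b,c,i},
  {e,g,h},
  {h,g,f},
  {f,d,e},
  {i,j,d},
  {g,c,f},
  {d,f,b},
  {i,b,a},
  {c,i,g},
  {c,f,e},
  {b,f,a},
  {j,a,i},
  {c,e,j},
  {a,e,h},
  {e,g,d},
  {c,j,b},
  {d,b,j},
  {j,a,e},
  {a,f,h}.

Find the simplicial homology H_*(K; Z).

Order the vertices as a < b < c < d < e < f < g < h < i < j. Listing each simplex with vertices in this order, K has dimension 2 with simplices:

  0-simplices (10): a, b, c, d, e, f, g, h, i, j
  1-simplices (30): ab, ae, af, ah, ai, aj, bc, bd, bf, bi, bj, ce, cf, cg, ci, cj, de, df, dg, di, dj, ef, eg, eh, ej, fg, fh, gh, gi, ij
  2-simplices (20): abf, abi, aeh, aej, afh, aij, bci, bcj, bdf, bdj, cef, cej, cfg, cgi, def, deg, dgi, dij, egh, fgh

Hence C_0 ≅ Z^10, C_1 ≅ Z^30, C_2 ≅ Z^20.

The boundary map ∂_1: C_1 → C_0 maps an edge to its endpoints' difference, ∂[p,q] = q − p.
The 10×30 boundary matrix has rank 9 and Smith normal form diag(1,1,1,1,1,1,1,1,1).

The boundary map ∂_2: C_2 → C_1 maps a triangle to the signed sum of its edges. For instance
  ∂deg = eg − dg + de,
  ∂cgi = gi − ci + cg.
The 30×20 boundary matrix has rank 20 and Smith normal form diag(1,1,1,1,1,1,1,1,1,1,1,1,1,1,1,1,1,1,1,2).

Computing H_k = (kernel of ∂_k) / (image of ∂_{k+1}):

  H_0: rank C_0 − rank ∂_1 = 10 − 9 = 1, and the invariant factors of ∂_1 are all 1, so H_0 = Z.
  H_1: rank ker ∂_1 − rank ∂_2 = (30 − 9) − 20 = 1, and ∂_2 has invariant factor 2 > 1, so H_1 = Z ⊕ Z/2.
  H_2: rank ker ∂_2 − rank ∂_3 = (20 − 20) − 0 = 0, and there is no ∂_3, so H_2 = 0.

As a check, the Euler characteristic is 10 − 30 + 20 = 0, which agrees with 1 − 1 + 0 = 0.

H_0 = Z,  H_1 = Z ⊕ Z/2,  H_2 = 0.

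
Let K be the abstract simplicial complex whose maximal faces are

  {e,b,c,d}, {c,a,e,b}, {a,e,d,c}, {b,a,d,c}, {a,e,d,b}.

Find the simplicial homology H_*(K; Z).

Fix the vertex order a < b < c < d < e and write every simplex with vertices in increasing order. Then dim K = 3 and the simplices of K are:

  0-simplices (5): a, b, c, d, e
  1-simplices (10): ab, ac, ad, ae, bc, bd, be, cd, ce, de
  2-simplices (10): abc, abd, abe, acd, ace, ade, bcd, bce, bde, cde
  3-simplices (5): abcd, abce, abde, acde, bcde

so the chain groups are C_0 ≅ Z^5, C_1 ≅ Z^10, C_2 ≅ Z^10, C_3 ≅ Z^5.

The boundary map ∂_1: C_1 → C_0 maps an edge to its endpoints' difference, ∂[p,q] = q − p. For instance
  ∂ac = c − a.
The 5×10 boundary matrix has rank 4 and Smith normal form diag(1,1,1,1).

Boundary ∂_2: C_2 → C_1 acts by ∂[p,q,r] = [q,r] − [p,r] + [p,q]. For instance
  ∂cde = de − ce + cd,
  ∂ade = de − ae + ad.
The resulting 10×10 matrix has rank 6, and its Smith normal form has invariant factors (1,1,1,1,1,1).

Boundary ∂_3: C_3 → C_2 sends each 3-simplex σ to the alternating sum Σ_i (−1)^i (σ with its i-th vertex removed). For instance
  ∂abce = bce − ace + abe − abc,
  ∂abcd = bcd − acd + abd − abc.
As a 10×5 matrix over Z this has rank 4, with invariant factors (1,1,1,1).

Now H_k = ker ∂_k / im ∂_{k+1}, so:

  H_0: rank C_0 − rank ∂_1 = 5 − 4 = 1, and the invariant factors of ∂_1 are all 1, so H_0 ≅ Z.
  H_1: rank ker ∂_1 − rank ∂_2 = (10 − 4) − 6 = 0, and the invariant factors of ∂_2 are all 1, so H_1 ≅ 0.
  H_2: rank ker ∂_2 − rank ∂_3 = (10 − 6) − 4 = 0, and the invariant factors of ∂_3 are all 1, so H_2 ≅ 0.
  H_3: rank ker ∂_3 − rank ∂_4 = (5 − 4) − 0 = 1, and there is no ∂_4, so H_3 ≅ Z.

(K is a triangulation of the 3-sphere S^3.)

H_0 ≅ Z,  H_1 = 0,  H_2 = 0,  H_3 ≅ Z.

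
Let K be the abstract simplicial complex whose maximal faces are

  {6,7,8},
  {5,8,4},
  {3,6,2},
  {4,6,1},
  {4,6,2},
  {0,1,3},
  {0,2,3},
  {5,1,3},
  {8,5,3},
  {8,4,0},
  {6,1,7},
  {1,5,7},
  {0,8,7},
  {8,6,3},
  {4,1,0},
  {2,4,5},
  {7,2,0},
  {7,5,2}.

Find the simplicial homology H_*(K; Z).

Fix the vertex order 0 < 1 < 2 < 3 < 4 < 5 < 6 < 7 < 8 and write every simplex with vertices in increasing order. Then dim K = 2 and the simplices of K are:

  0-simplices (9): [0], [1], [2], [3], [4], [5], [6], [7], [8]
  1-simplices (27): (27 of them)
  2-simplices (18): [0,1,3], [0,1,4], [0,2,3], [0,2,7], [0,4,8], [0,7,8], [1,3,5], [1,4,6], [1,5,7], [1,6,7], [2,3,6], [2,4,5], [2,4,6], [2,5,7], [3,5,8], [3,6,8], [4,5,8], [6,7,8]

Hence C_0 ≅ Z^9, C_1 ≅ Z^27, C_2 ≅ Z^18.

∂_1: C_1 → C_0 sends each edge [p,q] (with p < q) to q − p. For instance
  ∂[3,5] = [5] − [3].
The 9×27 boundary matrix has rank 8 and Smith normal form diag(1,1,1,1,1,1,1,1).

∂_2: C_2 → C_1 acts by ∂[p,q,r] = [q,r] − [p,r] + [p,q]. For instance
  ∂[0,2,3] = [2,3] − [0,3] + [0,2],
  ∂[4,5,8] = [5,8] − [4,8] + [4,5].
The resulting 27×18 matrix has rank 17, and its Smith normal form has invariant factors (1,1,1,1,1,1,1,1,1,1,1,1,1,1,1,1,1).

Computing H_k = (kernel of ∂_k) / (image of ∂_{k+1}):

  H_0: rank C_0 − rank ∂_1 = 9 − 8 = 1, and the invariant factors of ∂_1 are all 1, so H_0 = Z.
  H_1: rank ker ∂_1 − rank ∂_2 = (27 − 8) − 17 = 2, and the invariant factors of ∂_2 are all 1, so H_1 = Z^2.
  H_2: rank ker ∂_2 − rank ∂_3 = (18 − 17) − 0 = 1, and there is no ∂_3, so H_2 = Z.

As a check, the Euler characteristic is 9 − 27 + 18 = 0, which agrees with 1 − 2 + 1 = 0.

H_0 ≅ Z,  H_1 ≅ Z^2,  H_2 ≅ Z.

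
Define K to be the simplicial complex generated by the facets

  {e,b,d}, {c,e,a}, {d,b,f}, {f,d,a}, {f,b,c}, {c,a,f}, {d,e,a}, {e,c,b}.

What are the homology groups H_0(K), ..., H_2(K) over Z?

We work with the vertex ordering a < b < c < d < e < f. The simplices of K, each written with vertices in increasing order, are:

  0-simplices (6): a, b, c, d, e, f
  1-simplices (12): ac, ad, ae, af, bc, bd, be, bf, ce, cf, de, df
  2-simplices (8): ace, acf, ade, adf, bce, bcf, bde, bdf

Hence C_0 ≅ Z^6, C_1 ≅ Z^12, C_2 ≅ Z^8.

∂_1: C_1 → C_0 maps an edge to its endpoints' difference, ∂[p,q] = q − p. For instance
  ∂af = f − a.
As a 6×12 matrix over Z this has rank 5, with invariant factors (1,1,1,1,1).

Boundary ∂_2: C_2 → C_1 maps a triangle to the signed sum of its edges. For instance
  ∂ace = ce − ae + ac,
  ∂bde = de − be + bd.
The resulting 12×8 matrix has rank 7, and its Smith normal form has invariant factors (1,1,1,1,1,1,1).

Computing H_k = (kernel of ∂_k) / (image of ∂_{k+1}):

  H_0: rank C_0 − rank ∂_1 = 6 − 5 = 1, and the invariant factors of ∂_1 are all 1, so H_0 = Z.
  H_1: rank ker ∂_1 − rank ∂_2 = (12 − 5) − 7 = 0, and the invariant factors of ∂_2 are all 1, so H_1 = 0.
  H_2: rank ker ∂_2 − rank ∂_3 = (8 − 7) − 0 = 1, and there is no ∂_3, so H_2 = Z.

As a check, the Euler characteristic is 6 − 12 + 8 = 2, which agrees with 1 − 0 + 1 = 2.
(K is a triangulation of the 2-sphere S^2.)

H_0 = Z,  H_1 = 0,  H_2 = Z.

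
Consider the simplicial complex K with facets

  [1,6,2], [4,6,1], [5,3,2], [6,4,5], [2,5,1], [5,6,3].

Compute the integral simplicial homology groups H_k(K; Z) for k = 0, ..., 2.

H_0 ≅ Z,  H_1 ≅ Z,  H_2 = 0.

Order the vertices as 1 < 2 < 3 < 4 < 5 < 6. Listing each simplex with vertices in this order, K has dimension 2 with simplices:

  0-simplices (6): [1], [2], [3], [4], [5], [6]
  1-simplices (12): [1,2], [1,4], [1,5], [1,6], [2,3], [2,5], [2,6], [3,5], [3,6], [4,5], [4,6], [5,6]
  2-simplices (6): [1,2,5], [1,2,6], [1,4,6], [2,3,5], [3,5,6], [4,5,6]

giving chain groups C_0 ≅ Z^6, C_1 ≅ Z^12, C_2 ≅ Z^6.

∂_1: C_1 → C_0 sends each edge [p,q] (with p < q) to q − p. For instance
  ∂[4,5] = [5] − [4].
This gives a 6×12 integer matrix of rank 5; reducing to Smith normal form yields diagonal entries (1,1,1,1,1).

Boundary ∂_2: C_2 → C_1 sends each 2-simplex [p,q,r] to [q,r] − [p,r] + [p,q]. For instance
  ∂[2,3,5] = [3,5] − [2,5] + [2,3],
  ∂[4,5,6] = [5,6] − [4,6] + [4,5].
This gives a 12×6 integer matrix of rank 6; reducing to Smith normal form yields diagonal entries (1,1,1,1,1,1).

Reading off H_k = ker ∂_k / im ∂_{k+1}:

  H_0: rank C_0 − rank ∂_1 = 6 − 5 = 1, and the invariant factors of ∂_1 are all 1, so H_0 ≅ Z.
  H_1: rank ker ∂_1 − rank ∂_2 = (12 − 5) − 6 = 1, and the invariant factors of ∂_2 are all 1, so H_1 ≅ Z.
  H_2: rank ker ∂_2 − rank ∂_3 = (6 − 6) − 0 = 0, and there is no ∂_3, so H_2 ≅ 0.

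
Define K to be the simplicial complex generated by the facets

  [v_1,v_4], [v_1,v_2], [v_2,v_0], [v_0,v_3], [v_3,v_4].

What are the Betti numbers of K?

Fix the vertex order v_0 < v_1 < v_2 < v_3 < v_4 and write every simplex with vertices in increasing order. Then dim K = 1 and the simplices of K are:

  0-simplices (5): [v_0], [v_1], [v_2], [v_3], [v_4]
  1-simplices (5): [v_0,v_2], [v_0,v_3], [v_1,v_2], [v_1,v_4], [v_3,v_4]

so the chain groups are C_0 ≅ Z^5, C_1 ≅ Z^5.

The boundary map ∂_1: C_1 → C_0 sends each edge [p,q] (with p < q) to q − p.
The resulting 5×5 matrix has rank 4, and its Smith normal form has invariant factors (1,1,1,1).

Reading off H_k = ker ∂_k / im ∂_{k+1}:

  H_0: rank C_0 − rank ∂_1 = 5 − 4 = 1, and the invariant factors of ∂_1 are all 1, so H_0 ≅ Z.
  H_1: rank ker ∂_1 − rank ∂_2 = (5 − 4) − 0 = 1, and there is no ∂_2, so H_1 ≅ Z.

(K is a triangulation of the circle S^1.)

Hence the Betti numbers are b_0 = 1, b_1 = 1.

b_0 = 1, b_1 = 1.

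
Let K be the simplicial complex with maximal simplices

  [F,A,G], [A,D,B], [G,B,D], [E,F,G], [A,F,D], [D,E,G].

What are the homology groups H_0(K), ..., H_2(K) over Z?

Take the total order A < B < D < E < F < G on the vertex set. Then K (dimension 2) consists of the simplices:

  0-simplices (6): A, B, D, E, F, G
  1-simplices (12): AB, AD, AF, AG, BD, BG, DE, DF, DG, EF, EG, FG
  2-simplices (6): ABD, ADF, AFG, BDG, DEG, EFG

Hence C_0 ≅ Z^6, C_1 ≅ Z^12, C_2 ≅ Z^6.

Boundary ∂_1: C_1 → C_0 maps an edge to its endpoints' difference, ∂[p,q] = q − p.
As a 6×12 matrix over Z this has rank 5, with invariant factors (1,1,1,1,1).

The boundary map ∂_2: C_2 → C_1 acts by ∂[p,q,r] = [q,r] − [p,r] + [p,q]. For instance
  ∂DEG = EG − DG + DE,
  ∂EFG = FG − EG + EF.
The 12×6 boundary matrix has rank 6 and Smith normal form diag(1,1,1,1,1,1).

Computing H_k = (kernel of ∂_k) / (image of ∂_{k+1}):

  H_0: rank C_0 − rank ∂_1 = 6 − 5 = 1, and the invariant factors of ∂_1 are all 1, so H_0 = Z.
  H_1: rank ker ∂_1 − rank ∂_2 = (12 − 5) − 6 = 1, and the invariant factors of ∂_2 are all 1, so H_1 = Z.
  H_2: rank ker ∂_2 − rank ∂_3 = (6 − 6) − 0 = 0, and there is no ∂_3, so H_2 = 0.

As a check, the Euler characteristic is 6 − 12 + 6 = 0, which agrees with 1 − 1 + 0 = 0.

H_0 = Z,  H_1 = Z,  H_2 = 0.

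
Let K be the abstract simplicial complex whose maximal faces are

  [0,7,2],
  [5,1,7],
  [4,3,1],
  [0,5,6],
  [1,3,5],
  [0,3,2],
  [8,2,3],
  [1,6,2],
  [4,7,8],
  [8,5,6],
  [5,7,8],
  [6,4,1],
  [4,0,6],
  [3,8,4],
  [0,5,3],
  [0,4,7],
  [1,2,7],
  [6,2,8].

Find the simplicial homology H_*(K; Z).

H_0 = Z,  H_1 = Z^2,  H_2 = Z.

Order the vertices as 0 < 1 < 2 < 3 < 4 < 5 < 6 < 7 < 8. Listing each simplex with vertices in this order, K has dimension 2 with simplices:

  0-simplices (9): [0], [1], [2], [3], [4], [5], [6], [7], [8]
  1-simplices (27): (27 of them)
  2-simplices (18): [0,2,3], [0,2,7], [0,3,5], [0,4,6], [0,4,7], [0,5,6], [1,2,6], [1,2,7], [1,3,4], [1,3,5], [1,4,6], [1,5,7], [2,3,8], [2,6,8], [3,4,8], [4,7,8], [5,6,8], [5,7,8]

so the chain groups are C_0 ≅ Z^9, C_1 ≅ Z^27, C_2 ≅ Z^18.

The boundary map ∂_1: C_1 → C_0 sends each edge [p,q] (with p < q) to q − p. For instance
  ∂[4,6] = [6] − [4].
The 9×27 boundary matrix has rank 8 and Smith normal form diag(1,1,1,1,1,1,1,1).

∂_2: C_2 → C_1 sends each 2-simplex [p,q,r] to [q,r] − [p,r] + [p,q]. For instance
  ∂[5,7,8] = [7,8] − [5,8] + [5,7],
  ∂[0,2,3] = [2,3] − [0,3] + [0,2].
As a 27×18 matrix over Z this has rank 17, with invariant factors (1,1,1,1,1,1,1,1,1,1,1,1,1,1,1,1,1).

Computing H_k = (kernel of ∂_k) / (image of ∂_{k+1}):

  H_0: rank C_0 − rank ∂_1 = 9 − 8 = 1, and the invariant factors of ∂_1 are all 1, so H_0 = Z.
  H_1: rank ker ∂_1 − rank ∂_2 = (27 − 8) − 17 = 2, and the invariant factors of ∂_2 are all 1, so H_1 = Z^2.
  H_2: rank ker ∂_2 − rank ∂_3 = (18 − 17) − 0 = 1, and there is no ∂_3, so H_2 = Z.

(K is a triangulation of the torus T^2.)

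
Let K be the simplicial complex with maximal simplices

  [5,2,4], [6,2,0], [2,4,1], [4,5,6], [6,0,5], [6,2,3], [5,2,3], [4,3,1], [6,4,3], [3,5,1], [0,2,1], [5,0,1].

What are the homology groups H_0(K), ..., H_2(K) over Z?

H_0 ≅ Z,  H_1 ≅ Z/2Z,  H_2 = 0.

Order the vertices as 0 < 1 < 2 < 3 < 4 < 5 < 6. Listing each simplex with vertices in this order, K has dimension 2 with simplices:

  0-simplices (7): [0], [1], [2], [3], [4], [5], [6]
  1-simplices (18): [0,1], [0,2], [0,5], [0,6], [1,2], [1,3], [1,4], [1,5], [2,3], [2,4], [2,5], [2,6], [3,4], [3,5], [3,6], [4,5], [4,6], [5,6]
  2-simplices (12): [0,1,2], [0,1,5], [0,2,6], [0,5,6], [1,2,4], [1,3,4], [1,3,5], [2,3,5], [2,3,6], [2,4,5], [3,4,6], [4,5,6]

giving chain groups C_0 ≅ Z^7, C_1 ≅ Z^18, C_2 ≅ Z^12.

Boundary ∂_1: C_1 → C_0 sends each edge [p,q] (with p < q) to q − p.
The 7×18 boundary matrix has rank 6 and Smith normal form diag(1,1,1,1,1,1).

∂_2: C_2 → C_1 maps a triangle to the signed sum of its edges. For instance
  ∂[4,5,6] = [5,6] − [4,6] + [4,5],
  ∂[2,3,6] = [3,6] − [2,6] + [2,3].
This gives a 18×12 integer matrix of rank 12; reducing to Smith normal form yields diagonal entries (1,1,1,1,1,1,1,1,1,1,1,2).

From H_k ≅ ker(∂_k) / im(∂_{k+1}) we obtain:

  H_0: rank C_0 − rank ∂_1 = 7 − 6 = 1, and the invariant factors of ∂_1 are all 1, so H_0 ≅ Z.
  H_1: rank ker ∂_1 − rank ∂_2 = (18 − 6) − 12 = 0, and ∂_2 has invariant factor 2 > 1, so H_1 ≅ Z/2Z.
  H_2: rank ker ∂_2 − rank ∂_3 = (12 − 12) − 0 = 0, and there is no ∂_3, so H_2 ≅ 0.

As a check, the Euler characteristic is 7 − 18 + 12 = 1, which agrees with 1 − 0 + 0 = 1.
(K is a triangulation of the real projective plane RP^2.)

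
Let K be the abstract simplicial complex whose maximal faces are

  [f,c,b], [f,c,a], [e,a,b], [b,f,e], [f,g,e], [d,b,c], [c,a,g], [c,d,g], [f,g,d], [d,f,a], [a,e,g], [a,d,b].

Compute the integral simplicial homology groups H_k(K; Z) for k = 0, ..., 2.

Fix the vertex order a < b < c < d < e < f < g and write every simplex with vertices in increasing order. Then dim K = 2 and the simplices of K are:

  0-simplices (7): a, b, c, d, e, f, g
  1-simplices (18): ab, ac, ad, ae, af, ag, bc, bd, be, bf, cd, cf, cg, df, dg, ef, eg, fg
  2-simplices (12): abd, abe, acf, acg, adf, aeg, bcd, bcf, bef, cdg, dfg, efg

giving chain groups C_0 ≅ Z^7, C_1 ≅ Z^18, C_2 ≅ Z^12.

Boundary ∂_1: C_1 → C_0 maps an edge to its endpoints' difference, ∂[p,q] = q − p.
The resulting 7×18 matrix has rank 6, and its Smith normal form has invariant factors (1,1,1,1,1,1).

∂_2: C_2 → C_1 acts by ∂[p,q,r] = [q,r] − [p,r] + [p,q]. For instance
  ∂bef = ef − bf + be,
  ∂cdg = dg − cg + cd.
The 18×12 boundary matrix has rank 12 and Smith normal form diag(1,1,1,1,1,1,1,1,1,1,1,2).

Now H_k = ker ∂_k / im ∂_{k+1}, so:

  H_0: rank C_0 − rank ∂_1 = 7 − 6 = 1, and the invariant factors of ∂_1 are all 1, so H_0 ≅ Z.
  H_1: rank ker ∂_1 − rank ∂_2 = (18 − 6) − 12 = 0, and ∂_2 has invariant factor 2 > 1, so H_1 ≅ Z/2.
  H_2: rank ker ∂_2 − rank ∂_3 = (12 − 12) − 0 = 0, and there is no ∂_3, so H_2 ≅ 0.

(K is a triangulation of the real projective plane RP^2.)

H_0 = Z,  H_1 = Z/2,  H_2 = 0.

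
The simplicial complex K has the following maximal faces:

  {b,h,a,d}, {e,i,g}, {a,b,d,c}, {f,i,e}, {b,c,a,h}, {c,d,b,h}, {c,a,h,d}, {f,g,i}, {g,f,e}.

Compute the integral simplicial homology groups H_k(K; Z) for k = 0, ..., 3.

K has 9 vertices, 16 edges, 14 triangles, 5 3-simplices.
rank ∂_0 = 0, rank ∂_1 = 7 ⇒ b_0 = 9 − 0 − 7 = 2; all invariant factors of ∂_1 are 1 so no torsion. So H_0 = Z^2.
rank ∂_1 = 7, rank ∂_2 = 9 ⇒ b_1 = 16 − 7 − 9 = 0; all invariant factors of ∂_2 are 1 so no torsion. So H_1 = 0.
rank ∂_2 = 9, rank ∂_3 = 4 ⇒ b_2 = 14 − 9 − 4 = 1; all invariant factors of ∂_3 are 1 so no torsion. So H_2 = Z.
rank ∂_3 = 4, rank ∂_4 = 0 ⇒ b_3 = 5 − 4 − 0 = 1. So H_3 = Z.

H_0 = Z^2,  H_1 = 0,  H_2 = Z,  H_3 = Z.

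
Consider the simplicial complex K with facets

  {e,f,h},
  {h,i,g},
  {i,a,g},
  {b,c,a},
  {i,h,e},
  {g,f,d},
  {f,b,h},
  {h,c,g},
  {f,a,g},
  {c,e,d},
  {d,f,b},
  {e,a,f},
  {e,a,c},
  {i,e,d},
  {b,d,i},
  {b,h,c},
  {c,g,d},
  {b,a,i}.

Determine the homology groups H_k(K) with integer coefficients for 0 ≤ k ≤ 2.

We work with the vertex ordering a < b < c < d < e < f < g < h < i. The simplices of K, each written with vertices in increasing order, are:

  0-simplices (9): a, b, c, d, e, f, g, h, i
  1-simplices (27): ab, ac, ae, af, ag, ai, bc, bd, bf, bh, bi, cd, ce, cg, ch, de, df, dg, di, ef, eh, ei, fg, fh, gh, gi, hi
  2-simplices (18): abc, abi, ace, aef, afg, agi, bch, bdf, bdi, bfh, cde, cdg, cgh, dei, dfg, efh, ehi, ghi

giving chain groups C_0 ≅ Z^9, C_1 ≅ Z^27, C_2 ≅ Z^18.

Boundary ∂_1: C_1 → C_0 sends each edge [p,q] (with p < q) to q − p.
As a 9×27 matrix over Z this has rank 8, with invariant factors (1,1,1,1,1,1,1,1).

Boundary ∂_2: C_2 → C_1 sends each 2-simplex [p,q,r] to [q,r] − [p,r] + [p,q]. For instance
  ∂efh = fh − eh + ef,
  ∂bch = ch − bh + bc.
The 27×18 boundary matrix has rank 17 and Smith normal form diag(1,1,1,1,1,1,1,1,1,1,1,1,1,1,1,1,1).

Reading off H_k = ker ∂_k / im ∂_{k+1}:

  H_0: rank C_0 − rank ∂_1 = 9 − 8 = 1, and the invariant factors of ∂_1 are all 1, so H_0 = Z.
  H_1: rank ker ∂_1 − rank ∂_2 = (27 − 8) − 17 = 2, and the invariant factors of ∂_2 are all 1, so H_1 = Z^2.
  H_2: rank ker ∂_2 − rank ∂_3 = (18 − 17) − 0 = 1, and there is no ∂_3, so H_2 = Z.

(K is a triangulation of the torus T^2.)

H_0 ≅ Z,  H_1 ≅ Z^2,  H_2 ≅ Z.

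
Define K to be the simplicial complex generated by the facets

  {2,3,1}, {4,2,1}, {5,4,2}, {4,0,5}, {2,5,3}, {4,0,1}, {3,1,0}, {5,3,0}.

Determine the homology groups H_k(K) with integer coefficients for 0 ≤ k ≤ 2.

H_0 = Z,  H_1 = 0,  H_2 = Z.

Fix the vertex order 0 < 1 < 2 < 3 < 4 < 5 and write every simplex with vertices in increasing order. Then dim K = 2 and the simplices of K are:

  0-simplices (6): [0], [1], [2], [3], [4], [5]
  1-simplices (12): [0,1], [0,3], [0,4], [0,5], [1,2], [1,3], [1,4], [2,3], [2,4], [2,5], [3,5], [4,5]
  2-simplices (8): [0,1,3], [0,1,4], [0,3,5], [0,4,5], [1,2,3], [1,2,4], [2,3,5], [2,4,5]

Hence C_0 ≅ Z^6, C_1 ≅ Z^12, C_2 ≅ Z^8.

∂_1: C_1 → C_0 maps an edge to its endpoints' difference, ∂[p,q] = q − p. For instance
  ∂[3,5] = [5] − [3].
This gives a 6×12 integer matrix of rank 5; reducing to Smith normal form yields diagonal entries (1,1,1,1,1).

Boundary ∂_2: C_2 → C_1 maps a triangle to the signed sum of its edges. For instance
  ∂[0,3,5] = [3,5] − [0,5] + [0,3],
  ∂[2,3,5] = [3,5] − [2,5] + [2,3].
The 12×8 boundary matrix has rank 7 and Smith normal form diag(1,1,1,1,1,1,1).

Computing H_k = (kernel of ∂_k) / (image of ∂_{k+1}):

  H_0: rank C_0 − rank ∂_1 = 6 − 5 = 1, and the invariant factors of ∂_1 are all 1, so H_0 = Z.
  H_1: rank ker ∂_1 − rank ∂_2 = (12 − 5) − 7 = 0, and the invariant factors of ∂_2 are all 1, so H_1 = 0.
  H_2: rank ker ∂_2 − rank ∂_3 = (8 − 7) − 0 = 1, and there is no ∂_3, so H_2 = Z.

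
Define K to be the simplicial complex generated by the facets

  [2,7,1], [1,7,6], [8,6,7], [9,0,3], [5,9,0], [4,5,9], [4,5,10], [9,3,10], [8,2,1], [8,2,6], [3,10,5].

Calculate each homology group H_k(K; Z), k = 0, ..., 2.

H_0 ≅ Z^2,  H_1 ≅ Z^2,  H_2 = 0.

Take the total order 0 < 1 < 2 < 3 < 4 < 5 < 6 < 7 < 8 < 9 < 10 on the vertex set. Then K (dimension 2) consists of the simplices:

  0-simplices (11): [0], [1], [2], [3], [4], [5], [6], [7], [8], [9], [10]
  1-simplices (22): [0,3], [0,5], [0,9], [1,2], [1,6], [1,7], [1,8], [2,6], [2,7], [2,8], [3,5], [3,9], [3,10], [4,5], [4,9], [4,10], [5,9], [5,10], [6,7], [6,8], [7,8], [9,10]
  2-simplices (11): [0,3,9], [0,5,9], [1,2,7], [1,2,8], [1,6,7], [2,6,8], [3,5,10], [3,9,10], [4,5,9], [4,5,10], [6,7,8]

Hence C_0 ≅ Z^11, C_1 ≅ Z^22, C_2 ≅ Z^11.

∂_1: C_1 → C_0 is given by ∂[p,q] = [q] − [p]. For instance
  ∂[7,8] = [8] − [7].
This gives a 11×22 integer matrix of rank 9; reducing to Smith normal form yields diagonal entries (1,1,1,1,1,1,1,1,1).

The boundary map ∂_2: C_2 → C_1 maps a triangle to the signed sum of its edges. For instance
  ∂[1,2,8] = [2,8] − [1,8] + [1,2],
  ∂[4,5,9] = [5,9] − [4,9] + [4,5].
The 22×11 boundary matrix has rank 11 and Smith normal form diag(1,1,1,1,1,1,1,1,1,1,1).

Computing H_k = (kernel of ∂_k) / (image of ∂_{k+1}):

  H_0: rank C_0 − rank ∂_1 = 11 − 9 = 2, and the invariant factors of ∂_1 are all 1, so H_0 ≅ Z^2.
  H_1: rank ker ∂_1 − rank ∂_2 = (22 − 9) − 11 = 2, and the invariant factors of ∂_2 are all 1, so H_1 ≅ Z^2.
  H_2: rank ker ∂_2 − rank ∂_3 = (11 − 11) − 0 = 0, and there is no ∂_3, so H_2 ≅ 0.

(K is a triangulation of the disjoint union of the Möbius band and the cylinder S^1 x I.)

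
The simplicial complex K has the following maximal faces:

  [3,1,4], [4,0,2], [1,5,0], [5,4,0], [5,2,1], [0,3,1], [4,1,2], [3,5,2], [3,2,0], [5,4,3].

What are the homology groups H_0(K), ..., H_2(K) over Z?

Fix the vertex order 0 < 1 < 2 < 3 < 4 < 5 and write every simplex with vertices in increasing order. Then dim K = 2 and the simplices of K are:

  0-simplices (6): [0], [1], [2], [3], [4], [5]
  1-simplices (15): [0,1], [0,2], [0,3], [0,4], [0,5], [1,2], [1,3], [1,4], [1,5], [2,3], [2,4], [2,5], [3,4], [3,5], [4,5]
  2-simplices (10): [0,1,3], [0,1,5], [0,2,3], [0,2,4], [0,4,5], [1,2,4], [1,2,5], [1,3,4], [2,3,5], [3,4,5]

Hence C_0 ≅ Z^6, C_1 ≅ Z^15, C_2 ≅ Z^10.

The boundary map ∂_1: C_1 → C_0 is given by ∂[p,q] = [q] − [p].
The 6×15 boundary matrix has rank 5 and Smith normal form diag(1,1,1,1,1).

The boundary map ∂_2: C_2 → C_1 sends each 2-simplex [p,q,r] to [q,r] − [p,r] + [p,q]. For instance
  ∂[0,4,5] = [4,5] − [0,5] + [0,4],
  ∂[0,2,3] = [2,3] − [0,3] + [0,2].
As a 15×10 matrix over Z this has rank 10, with invariant factors (1,1,1,1,1,1,1,1,1,2).

Computing H_k = (kernel of ∂_k) / (image of ∂_{k+1}):

  H_0: rank C_0 − rank ∂_1 = 6 − 5 = 1, and the invariant factors of ∂_1 are all 1, so H_0 ≅ Z.
  H_1: rank ker ∂_1 − rank ∂_2 = (15 − 5) − 10 = 0, and ∂_2 has invariant factor 2 > 1, so H_1 ≅ Z/2Z.
  H_2: rank ker ∂_2 − rank ∂_3 = (10 − 10) − 0 = 0, and there is no ∂_3, so H_2 ≅ 0.

As a check, the Euler characteristic is 6 − 15 + 10 = 1, which agrees with 1 − 0 + 0 = 1.

H_0 = Z,  H_1 = Z/2Z,  H_2 = 0.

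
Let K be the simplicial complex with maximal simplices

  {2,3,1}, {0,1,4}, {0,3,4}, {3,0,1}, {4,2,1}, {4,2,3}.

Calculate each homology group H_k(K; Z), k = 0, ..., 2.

K has 5 vertices, 9 edges, 6 triangles.
rank ∂_0 = 0, rank ∂_1 = 4 ⇒ b_0 = 5 − 0 − 4 = 1; all invariant factors of ∂_1 are 1 so no torsion. So H_0 = Z.
rank ∂_1 = 4, rank ∂_2 = 5 ⇒ b_1 = 9 − 4 − 5 = 0; all invariant factors of ∂_2 are 1 so no torsion. So H_1 = 0.
rank ∂_2 = 5, rank ∂_3 = 0 ⇒ b_2 = 6 − 5 − 0 = 1. So H_2 = Z.

H_0 ≅ Z,  H_1 = 0,  H_2 ≅ Z.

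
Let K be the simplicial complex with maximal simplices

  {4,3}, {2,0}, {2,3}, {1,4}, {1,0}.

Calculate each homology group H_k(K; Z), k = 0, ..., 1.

H_0 ≅ Z,  H_1 ≅ Z.

Take the total order 0 < 1 < 2 < 3 < 4 on the vertex set. Then K (dimension 1) consists of the simplices:

  0-simplices (5): [0], [1], [2], [3], [4]
  1-simplices (5): [0,1], [0,2], [1,4], [2,3], [3,4]

Hence C_0 ≅ Z^5, C_1 ≅ Z^5.

The boundary map ∂_1: C_1 → C_0 maps an edge to its endpoints' difference, ∂[p,q] = q − p.
The 5×5 boundary matrix has rank 4 and Smith normal form diag(1,1,1,1).

Reading off H_k = ker ∂_k / im ∂_{k+1}:

  H_0: rank C_0 − rank ∂_1 = 5 − 4 = 1, and the invariant factors of ∂_1 are all 1, so H_0 ≅ Z.
  H_1: rank ker ∂_1 − rank ∂_2 = (5 − 4) − 0 = 1, and there is no ∂_2, so H_1 ≅ Z.

As a check, the Euler characteristic is 5 − 5 = 0, which agrees with 1 − 1 = 0.
(K is a triangulation of the circle S^1.)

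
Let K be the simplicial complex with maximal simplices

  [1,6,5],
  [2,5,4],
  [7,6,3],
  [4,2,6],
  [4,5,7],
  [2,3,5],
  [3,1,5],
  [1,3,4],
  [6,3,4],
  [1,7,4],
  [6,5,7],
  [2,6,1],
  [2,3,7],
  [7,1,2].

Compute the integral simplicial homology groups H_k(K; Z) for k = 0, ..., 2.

H_0 = Z,  H_1 = Z^2,  H_2 = Z.

Order the vertices as 1 < 2 < 3 < 4 < 5 < 6 < 7. Listing each simplex with vertices in this order, K has dimension 2 with simplices:

  0-simplices (7): [1], [2], [3], [4], [5], [6], [7]
  1-simplices (21): [1,2], [1,3], [1,4], [1,5], [1,6], [1,7], [2,3], [2,4], [2,5], [2,6], [2,7], [3,4], [3,5], [3,6], [3,7], [4,5], [4,6], [4,7], [5,6], [5,7], [6,7]
  2-simplices (14): [1,2,6], [1,2,7], [1,3,4], [1,3,5], [1,4,7], [1,5,6], [2,3,5], [2,3,7], [2,4,5], [2,4,6], [3,4,6], [3,6,7], [4,5,7], [5,6,7]

so the chain groups are C_0 ≅ Z^7, C_1 ≅ Z^21, C_2 ≅ Z^14.

Boundary ∂_1: C_1 → C_0 sends each edge [p,q] (with p < q) to q − p.
This gives a 7×21 integer matrix of rank 6; reducing to Smith normal form yields diagonal entries (1,1,1,1,1,1).

∂_2: C_2 → C_1 acts by ∂[p,q,r] = [q,r] − [p,r] + [p,q]. For instance
  ∂[3,6,7] = [6,7] − [3,7] + [3,6],
  ∂[1,3,4] = [3,4] − [1,4] + [1,3].
The resulting 21×14 matrix has rank 13, and its Smith normal form has invariant factors (1,1,1,1,1,1,1,1,1,1,1,1,1).

Now H_k = ker ∂_k / im ∂_{k+1}, so:

  H_0: rank C_0 − rank ∂_1 = 7 − 6 = 1, and the invariant factors of ∂_1 are all 1, so H_0 ≅ Z.
  H_1: rank ker ∂_1 − rank ∂_2 = (21 − 6) − 13 = 2, and the invariant factors of ∂_2 are all 1, so H_1 ≅ Z^2.
  H_2: rank ker ∂_2 − rank ∂_3 = (14 − 13) − 0 = 1, and there is no ∂_3, so H_2 ≅ Z.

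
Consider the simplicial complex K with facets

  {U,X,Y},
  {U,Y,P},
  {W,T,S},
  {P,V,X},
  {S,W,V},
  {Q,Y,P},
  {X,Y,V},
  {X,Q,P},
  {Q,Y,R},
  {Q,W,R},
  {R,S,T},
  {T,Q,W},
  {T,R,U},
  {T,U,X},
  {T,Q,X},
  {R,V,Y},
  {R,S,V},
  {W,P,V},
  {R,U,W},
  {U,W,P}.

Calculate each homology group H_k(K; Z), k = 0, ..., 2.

H_0 ≅ Z,  H_1 ≅ Z ⊕ Z_2,  H_2 = 0.

We work with the vertex ordering P < Q < R < S < T < U < V < W < X < Y. The simplices of K, each written with vertices in increasing order, are:

  0-simplices (10): P, Q, R, S, T, U, V, W, X, Y
  1-simplices (30): PQ, PU, PV, PW, PX, PY, QR, QT, QW, QX, QY, RS, RT, RU, RV, RW, RY, ST, SV, SW, TU, TW, TX, UW, UX, UY, VW, VX, VY, XY
  2-simplices (20): PQX, PQY, PUW, PUY, PVW, PVX, QRW, QRY, QTW, QTX, RST, RSV, RTU, RUW, RVY, STW, SVW, TUX, UXY, VXY

giving chain groups C_0 ≅ Z^10, C_1 ≅ Z^30, C_2 ≅ Z^20.

Boundary ∂_1: C_1 → C_0 maps an edge to its endpoints' difference, ∂[p,q] = q − p.
The resulting 10×30 matrix has rank 9, and its Smith normal form has invariant factors (1,1,1,1,1,1,1,1,1).

Boundary ∂_2: C_2 → C_1 sends each 2-simplex [p,q,r] to [q,r] − [p,r] + [p,q]. For instance
  ∂PQY = QY − PY + PQ,
  ∂PQX = QX − PX + PQ.
The resulting 30×20 matrix has rank 20, and its Smith normal form has invariant factors (1,1,1,1,1,1,1,1,1,1,1,1,1,1,1,1,1,1,1,2).

Now H_k = ker ∂_k / im ∂_{k+1}, so:

  H_0: rank C_0 − rank ∂_1 = 10 − 9 = 1, and the invariant factors of ∂_1 are all 1, so H_0 ≅ Z.
  H_1: rank ker ∂_1 − rank ∂_2 = (30 − 9) − 20 = 1, and ∂_2 has invariant factor 2 > 1, so H_1 ≅ Z ⊕ Z_2.
  H_2: rank ker ∂_2 − rank ∂_3 = (20 − 20) − 0 = 0, and there is no ∂_3, so H_2 ≅ 0.

As a check, the Euler characteristic is 10 − 30 + 20 = 0, which agrees with 1 − 1 + 0 = 0.
(K is a triangulation of the Klein bottle.)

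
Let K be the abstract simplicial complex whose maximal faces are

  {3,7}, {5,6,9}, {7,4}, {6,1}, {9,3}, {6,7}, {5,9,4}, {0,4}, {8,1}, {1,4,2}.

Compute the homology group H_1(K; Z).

H_1 = Z^3.

Fix the vertex order 0 < 1 < 2 < 3 < 4 < 5 < 6 < 7 < 8 < 9 and write every simplex with vertices in increasing order. Then dim K = 2 and the simplices of K are:

  0-simplices (10): [0], [1], [2], [3], [4], [5], [6], [7], [8], [9]
  1-simplices (15): [0,4], [1,2], [1,4], [1,6], [1,8], [2,4], [3,7], [3,9], [4,5], [4,7], [4,9], [5,6], [5,9], [6,7], [6,9]
  2-simplices (3): [1,2,4], [4,5,9], [5,6,9]

giving chain groups C_0 ≅ Z^10, C_1 ≅ Z^15, C_2 ≅ Z^3.

Boundary ∂_1: C_1 → C_0 is given by ∂[p,q] = [q] − [p].
As a 10×15 matrix over Z this has rank 9, with invariant factors (1,1,1,1,1,1,1,1,1).

The boundary map ∂_2: C_2 → C_1 sends each 2-simplex [p,q,r] to [q,r] − [p,r] + [p,q]. For instance
  ∂[1,2,4] = [2,4] − [1,4] + [1,2],
  ∂[4,5,9] = [5,9] − [4,9] + [4,5].
The resulting 15×3 matrix has rank 3, and its Smith normal form has invariant factors (1,1,1).

Computing H_k = (kernel of ∂_k) / (image of ∂_{k+1}):

  H_1: rank ker ∂_1 − rank ∂_2 = (15 − 9) − 3 = 3, and the invariant factors of ∂_2 are all 1, so H_1 ≅ Z^3.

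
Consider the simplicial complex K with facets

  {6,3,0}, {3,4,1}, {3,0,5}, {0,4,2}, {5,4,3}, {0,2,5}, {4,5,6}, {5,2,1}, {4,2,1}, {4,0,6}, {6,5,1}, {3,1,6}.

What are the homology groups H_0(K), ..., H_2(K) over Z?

We work with the vertex ordering 0 < 1 < 2 < 3 < 4 < 5 < 6. The simplices of K, each written with vertices in increasing order, are:

  0-simplices (7): [0], [1], [2], [3], [4], [5], [6]
  1-simplices (18): [0,2], [0,3], [0,4], [0,5], [0,6], [1,2], [1,3], [1,4], [1,5], [1,6], [2,4], [2,5], [3,4], [3,5], [3,6], [4,5], [4,6], [5,6]
  2-simplices (12): [0,2,4], [0,2,5], [0,3,5], [0,3,6], [0,4,6], [1,2,4], [1,2,5], [1,3,4], [1,3,6], [1,5,6], [3,4,5], [4,5,6]

so the chain groups are C_0 ≅ Z^7, C_1 ≅ Z^18, C_2 ≅ Z^12.

∂_1: C_1 → C_0 maps an edge to its endpoints' difference, ∂[p,q] = q − p. For instance
  ∂[3,6] = [6] − [3].
The 7×18 boundary matrix has rank 6 and Smith normal form diag(1,1,1,1,1,1).

Boundary ∂_2: C_2 → C_1 maps a triangle to the signed sum of its edges. For instance
  ∂[4,5,6] = [5,6] − [4,6] + [4,5],
  ∂[1,3,6] = [3,6] − [1,6] + [1,3].
This gives a 18×12 integer matrix of rank 12; reducing to Smith normal form yields diagonal entries (1,1,1,1,1,1,1,1,1,1,1,2).

Now H_k = ker ∂_k / im ∂_{k+1}, so:

  H_0: rank C_0 − rank ∂_1 = 7 − 6 = 1, and the invariant factors of ∂_1 are all 1, so H_0 = Z.
  H_1: rank ker ∂_1 − rank ∂_2 = (18 − 6) − 12 = 0, and ∂_2 has invariant factor 2 > 1, so H_1 = Z/2.
  H_2: rank ker ∂_2 − rank ∂_3 = (12 − 12) − 0 = 0, and there is no ∂_3, so H_2 = 0.

H_0 = Z,  H_1 = Z/2,  H_2 = 0.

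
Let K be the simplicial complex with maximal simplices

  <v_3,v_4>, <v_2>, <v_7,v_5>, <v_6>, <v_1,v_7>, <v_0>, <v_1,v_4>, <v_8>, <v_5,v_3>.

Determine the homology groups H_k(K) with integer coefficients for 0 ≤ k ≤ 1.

K has 9 vertices, 5 edges.
rank ∂_0 = 0, rank ∂_1 = 4 ⇒ b_0 = 9 − 0 − 4 = 5; all invariant factors of ∂_1 are 1 so no torsion. So H_0 ≅ Z^5.
rank ∂_1 = 4, rank ∂_2 = 0 ⇒ b_1 = 5 − 4 − 0 = 1. So H_1 ≅ Z.

H_0 ≅ Z^5,  H_1 ≅ Z.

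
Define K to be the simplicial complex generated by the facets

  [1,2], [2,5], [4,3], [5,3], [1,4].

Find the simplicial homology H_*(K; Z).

H_0 ≅ Z,  H_1 ≅ Z.

Order the vertices as 1 < 2 < 3 < 4 < 5. Listing each simplex with vertices in this order, K has dimension 1 with simplices:

  0-simplices (5): [1], [2], [3], [4], [5]
  1-simplices (5): [1,2], [1,4], [2,5], [3,4], [3,5]

so the chain groups are C_0 ≅ Z^5, C_1 ≅ Z^5.

The boundary map ∂_1: C_1 → C_0 is given by ∂[p,q] = [q] − [p].
The resulting 5×5 matrix has rank 4, and its Smith normal form has invariant factors (1,1,1,1).

From H_k ≅ ker(∂_k) / im(∂_{k+1}) we obtain:

  H_0: rank C_0 − rank ∂_1 = 5 − 4 = 1, and the invariant factors of ∂_1 are all 1, so H_0 ≅ Z.
  H_1: rank ker ∂_1 − rank ∂_2 = (5 − 4) − 0 = 1, and there is no ∂_2, so H_1 ≅ Z.

As a check, the Euler characteristic is 5 − 5 = 0, which agrees with 1 − 1 = 0.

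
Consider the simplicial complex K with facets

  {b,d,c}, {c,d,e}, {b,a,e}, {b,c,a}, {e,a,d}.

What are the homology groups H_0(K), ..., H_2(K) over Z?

H_0 ≅ Z,  H_1 ≅ Z,  H_2 = 0.

Order the vertices as a < b < c < d < e. Listing each simplex with vertices in this order, K has dimension 2 with simplices:

  0-simplices (5): a, b, c, d, e
  1-simplices (10): ab, ac, ad, ae, bc, bd, be, cd, ce, de
  2-simplices (5): abc, abe, ade, bcd, cde

so the chain groups are C_0 ≅ Z^5, C_1 ≅ Z^10, C_2 ≅ Z^5.

∂_1: C_1 → C_0 maps an edge to its endpoints' difference, ∂[p,q] = q − p. For instance
  ∂ac = c − a.
The 5×10 boundary matrix has rank 4 and Smith normal form diag(1,1,1,1).

The boundary map ∂_2: C_2 → C_1 sends each 2-simplex [p,q,r] to [q,r] − [p,r] + [p,q]. For instance
  ∂cde = de − ce + cd,
  ∂ade = de − ae + ad.
The resulting 10×5 matrix has rank 5, and its Smith normal form has invariant factors (1,1,1,1,1).

Computing H_k = (kernel of ∂_k) / (image of ∂_{k+1}):

  H_0: rank C_0 − rank ∂_1 = 5 − 4 = 1, and the invariant factors of ∂_1 are all 1, so H_0 = Z.
  H_1: rank ker ∂_1 − rank ∂_2 = (10 − 4) − 5 = 1, and the invariant factors of ∂_2 are all 1, so H_1 = Z.
  H_2: rank ker ∂_2 − rank ∂_3 = (5 − 5) − 0 = 0, and there is no ∂_3, so H_2 = 0.

(K is a triangulation of the Möbius band.)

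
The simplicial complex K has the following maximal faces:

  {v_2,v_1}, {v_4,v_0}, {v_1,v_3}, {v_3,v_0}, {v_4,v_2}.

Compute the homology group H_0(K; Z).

H_0 = Z.

Order the vertices as v_0 < v_1 < v_2 < v_3 < v_4. Listing each simplex with vertices in this order, K has dimension 1 with simplices:

  0-simplices (5): [v_0], [v_1], [v_2], [v_3], [v_4]
  1-simplices (5): [v_0,v_3], [v_0,v_4], [v_1,v_2], [v_1,v_3], [v_2,v_4]

so the chain groups are C_0 ≅ Z^5, C_1 ≅ Z^5.

∂_1: C_1 → C_0 sends each edge [p,q] (with p < q) to q − p. For instance
  ∂[v_1,v_3] = [v_3] − [v_1].
As a 5×5 matrix over Z this has rank 4, with invariant factors (1,1,1,1).

Now H_k = ker ∂_k / im ∂_{k+1}, so:

  H_0: rank C_0 − rank ∂_1 = 5 − 4 = 1, and the invariant factors of ∂_1 are all 1, so H_0 ≅ Z.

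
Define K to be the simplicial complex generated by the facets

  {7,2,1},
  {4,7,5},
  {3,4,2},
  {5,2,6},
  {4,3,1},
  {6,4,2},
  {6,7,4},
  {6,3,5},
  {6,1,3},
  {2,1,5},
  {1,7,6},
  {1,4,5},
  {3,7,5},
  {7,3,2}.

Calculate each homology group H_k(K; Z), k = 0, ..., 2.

H_0 = Z,  H_1 = Z^2,  H_2 = Z.

We work with the vertex ordering 1 < 2 < 3 < 4 < 5 < 6 < 7. The simplices of K, each written with vertices in increasing order, are:

  0-simplices (7): [1], [2], [3], [4], [5], [6], [7]
  1-simplices (21): [1,2], [1,3], [1,4], [1,5], [1,6], [1,7], [2,3], [2,4], [2,5], [2,6], [2,7], [3,4], [3,5], [3,6], [3,7], [4,5], [4,6], [4,7], [5,6], [5,7], [6,7]
  2-simplices (14): [1,2,5], [1,2,7], [1,3,4], [1,3,6], [1,4,5], [1,6,7], [2,3,4], [2,3,7], [2,4,6], [2,5,6], [3,5,6], [3,5,7], [4,5,7], [4,6,7]

Hence C_0 ≅ Z^7, C_1 ≅ Z^21, C_2 ≅ Z^14.

The boundary map ∂_1: C_1 → C_0 sends each edge [p,q] (with p < q) to q − p.
The 7×21 boundary matrix has rank 6 and Smith normal form diag(1,1,1,1,1,1).

∂_2: C_2 → C_1 maps a triangle to the signed sum of its edges. For instance
  ∂[3,5,6] = [5,6] − [3,6] + [3,5],
  ∂[4,6,7] = [6,7] − [4,7] + [4,6].
The 21×14 boundary matrix has rank 13 and Smith normal form diag(1,1,1,1,1,1,1,1,1,1,1,1,1).

From H_k ≅ ker(∂_k) / im(∂_{k+1}) we obtain:

  H_0: rank C_0 − rank ∂_1 = 7 − 6 = 1, and the invariant factors of ∂_1 are all 1, so H_0 = Z.
  H_1: rank ker ∂_1 − rank ∂_2 = (21 − 6) − 13 = 2, and the invariant factors of ∂_2 are all 1, so H_1 = Z^2.
  H_2: rank ker ∂_2 − rank ∂_3 = (14 − 13) − 0 = 1, and there is no ∂_3, so H_2 = Z.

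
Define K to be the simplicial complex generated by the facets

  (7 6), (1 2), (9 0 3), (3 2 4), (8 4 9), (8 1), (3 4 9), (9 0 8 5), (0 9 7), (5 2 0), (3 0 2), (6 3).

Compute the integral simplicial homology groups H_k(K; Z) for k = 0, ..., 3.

H_0 ≅ Z,  H_1 ≅ Z^2,  H_2 = 0,  H_3 = 0.

Take the total order 0 < 1 < 2 < 3 < 4 < 5 < 6 < 7 < 8 < 9 on the vertex set. Then K (dimension 3) consists of the simplices:

  0-simplices (10): [0], [1], [2], [3], [4], [5], [6], [7], [8], [9]
  1-simplices (21): [0,2], [0,3], [0,5], [0,7], [0,8], [0,9], [1,2], [1,8], [2,3], [2,4], [2,5], [3,4], [3,6], [3,9], [4,8], [4,9], [5,8], [5,9], [6,7], [7,9], [8,9]
  2-simplices (11): [0,2,3], [0,2,5], [0,3,9], [0,5,8], [0,5,9], [0,7,9], [0,8,9], [2,3,4], [3,4,9], [4,8,9], [5,8,9]
  3-simplices (1): [0,5,8,9]

Hence C_0 ≅ Z^10, C_1 ≅ Z^21, C_2 ≅ Z^11, C_3 ≅ Z^1.

∂_1: C_1 → C_0 maps an edge to its endpoints' difference, ∂[p,q] = q − p.
As a 10×21 matrix over Z this has rank 9, with invariant factors (1,1,1,1,1,1,1,1,1).

Boundary ∂_2: C_2 → C_1 acts by ∂[p,q,r] = [q,r] − [p,r] + [p,q]. For instance
  ∂[0,5,8] = [5,8] − [0,8] + [0,5],
  ∂[3,4,9] = [4,9] − [3,9] + [3,4].
This gives a 21×11 integer matrix of rank 10; reducing to Smith normal form yields diagonal entries (1,1,1,1,1,1,1,1,1,1).

∂_3: C_3 → C_2 sends each 3-simplex σ to the alternating sum Σ_i (−1)^i (σ with its i-th vertex removed). For instance
  ∂[0,5,8,9] = [5,8,9] − [0,8,9] + [0,5,9] − [0,5,8].
This gives a 11×1 integer matrix of rank 1; reducing to Smith normal form yields diagonal entries (1).

Now H_k = ker ∂_k / im ∂_{k+1}, so:

  H_0: rank C_0 − rank ∂_1 = 10 − 9 = 1, and the invariant factors of ∂_1 are all 1, so H_0 ≅ Z.
  H_1: rank ker ∂_1 − rank ∂_2 = (21 − 9) − 10 = 2, and the invariant factors of ∂_2 are all 1, so H_1 ≅ Z^2.
  H_2: rank ker ∂_2 − rank ∂_3 = (11 − 10) − 1 = 0, and the invariant factors of ∂_3 are all 1, so H_2 ≅ 0.
  H_3: rank ker ∂_3 − rank ∂_4 = (1 − 1) − 0 = 0, and there is no ∂_4, so H_3 ≅ 0.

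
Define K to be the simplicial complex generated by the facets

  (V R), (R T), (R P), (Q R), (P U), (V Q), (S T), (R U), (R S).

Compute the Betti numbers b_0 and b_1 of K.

We work with the vertex ordering P < Q < R < S < T < U < V. The simplices of K, each written with vertices in increasing order, are:

  0-simplices (7): P, Q, R, S, T, U, V
  1-simplices (9): PR, PU, QR, QV, RS, RT, RU, RV, ST

Hence C_0 ≅ Z^7, C_1 ≅ Z^9.

Boundary ∂_1: C_1 → C_0 is given by ∂[p,q] = [q] − [p].
This gives a 7×9 integer matrix of rank 6; reducing to Smith normal form yields diagonal entries (1,1,1,1,1,1).

Reading off H_k = ker ∂_k / im ∂_{k+1}:

  H_0: rank C_0 − rank ∂_1 = 7 − 6 = 1, and the invariant factors of ∂_1 are all 1, so H_0 ≅ Z.
  H_1: rank ker ∂_1 − rank ∂_2 = (9 − 6) − 0 = 3, and there is no ∂_2, so H_1 ≅ Z^3.

Hence the Betti numbers are b_0 = 1, b_1 = 3.

b_0 = 1, b_1 = 3.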